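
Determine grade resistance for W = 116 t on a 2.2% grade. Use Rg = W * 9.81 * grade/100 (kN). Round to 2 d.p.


Rg = W * 9.81 * grade / 100
Rg = 116 * 9.81 * 2.2 / 100
Rg = 1137.96 * 0.022
Rg = 25.04 kN

25.04


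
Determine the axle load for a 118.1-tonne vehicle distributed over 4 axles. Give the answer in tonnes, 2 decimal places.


Load per axle = total weight / number of axles
Load = 118.1 / 4
Load = 29.53 tonnes

29.53


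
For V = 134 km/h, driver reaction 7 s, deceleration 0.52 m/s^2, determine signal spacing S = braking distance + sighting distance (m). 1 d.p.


V = 134 / 3.6 = 37.2222 m/s
Braking distance = 37.2222^2 / (2*0.52) = 1332.2056 m
Sighting distance = 37.2222 * 7 = 260.5556 m
S = 1332.2056 + 260.5556 = 1592.8 m

1592.8


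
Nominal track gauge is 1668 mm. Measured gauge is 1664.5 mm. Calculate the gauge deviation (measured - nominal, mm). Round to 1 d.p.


Deviation = measured - nominal
Deviation = 1664.5 - 1668
Deviation = -3.5 mm

-3.5


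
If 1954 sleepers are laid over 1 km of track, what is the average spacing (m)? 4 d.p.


Spacing = 1000 m / number of sleepers
Spacing = 1000 / 1954
Spacing = 0.5118 m

0.5118


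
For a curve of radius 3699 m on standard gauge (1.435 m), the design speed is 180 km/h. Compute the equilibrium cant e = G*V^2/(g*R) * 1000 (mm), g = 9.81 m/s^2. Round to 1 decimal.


Convert speed: V = 180 / 3.6 = 50.0 m/s
Apply formula: e = 1.435 * 50.0^2 / (9.81 * 3699)
e = 1.435 * 2500.0 / 36287.19
e = 0.098864 m = 98.9 mm

98.9


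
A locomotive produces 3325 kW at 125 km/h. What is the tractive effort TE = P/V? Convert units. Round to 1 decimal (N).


Convert: P = 3325 kW = 3325000 W
V = 125 / 3.6 = 34.7222 m/s
TE = 3325000 / 34.7222
TE = 95760.0 N

95760.0


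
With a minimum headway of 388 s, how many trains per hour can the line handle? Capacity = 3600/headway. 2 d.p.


Capacity = 3600 / headway
Capacity = 3600 / 388
Capacity = 9.28 trains/hour

9.28


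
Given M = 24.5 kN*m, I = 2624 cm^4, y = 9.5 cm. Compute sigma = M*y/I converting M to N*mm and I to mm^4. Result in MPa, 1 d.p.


Convert units:
M = 24.5 kN*m = 24500000 N*mm
y = 9.5 cm = 95 mm
I = 2624 cm^4 = 26240000 mm^4
sigma = 24500000 * 95 / 26240000
sigma = 88.7 MPa

88.7


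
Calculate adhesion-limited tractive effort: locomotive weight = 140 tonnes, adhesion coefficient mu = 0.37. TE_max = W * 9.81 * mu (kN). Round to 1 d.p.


TE_max = W * g * mu
TE_max = 140 * 9.81 * 0.37
TE_max = 1373.4 * 0.37
TE_max = 508.2 kN

508.2


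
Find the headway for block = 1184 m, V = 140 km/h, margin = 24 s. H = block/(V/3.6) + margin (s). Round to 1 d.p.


V = 140 / 3.6 = 38.8889 m/s
Block traversal time = 1184 / 38.8889 = 30.4457 s
Headway = 30.4457 + 24
Headway = 54.4 s

54.4


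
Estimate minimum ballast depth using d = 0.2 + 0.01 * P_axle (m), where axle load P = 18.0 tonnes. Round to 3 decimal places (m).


d = 0.2 + 0.01 * 18.0
d = 0.2 + 0.18
d = 0.380 m

0.380


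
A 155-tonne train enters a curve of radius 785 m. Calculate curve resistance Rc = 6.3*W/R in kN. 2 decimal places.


Rc = 6.3 * W / R
Rc = 6.3 * 155 / 785
Rc = 976.5 / 785
Rc = 1.24 kN

1.24


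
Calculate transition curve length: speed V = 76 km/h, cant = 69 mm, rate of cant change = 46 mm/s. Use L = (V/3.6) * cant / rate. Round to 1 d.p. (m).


Convert speed: V = 76 / 3.6 = 21.1111 m/s
L = 21.1111 * 69 / 46
L = 1456.6667 / 46
L = 31.7 m

31.7


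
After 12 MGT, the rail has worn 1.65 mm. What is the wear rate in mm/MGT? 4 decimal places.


Wear rate = total wear / cumulative tonnage
Rate = 1.65 / 12
Rate = 0.1375 mm/MGT

0.1375


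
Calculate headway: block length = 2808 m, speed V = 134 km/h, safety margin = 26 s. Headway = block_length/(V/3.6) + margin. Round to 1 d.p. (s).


V = 134 / 3.6 = 37.2222 m/s
Block traversal time = 2808 / 37.2222 = 75.4388 s
Headway = 75.4388 + 26
Headway = 101.4 s

101.4


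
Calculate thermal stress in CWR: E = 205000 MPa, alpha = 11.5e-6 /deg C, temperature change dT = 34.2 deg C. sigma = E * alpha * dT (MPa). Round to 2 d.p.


sigma = E * alpha * dT
sigma = 205000 * 11.5e-6 * 34.2
sigma = 2.3575 * 34.2
sigma = 80.63 MPa

80.63


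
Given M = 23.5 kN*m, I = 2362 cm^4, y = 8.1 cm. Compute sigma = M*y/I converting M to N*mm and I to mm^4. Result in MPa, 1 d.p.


Convert units:
M = 23.5 kN*m = 23500000 N*mm
y = 8.1 cm = 81 mm
I = 2362 cm^4 = 23620000 mm^4
sigma = 23500000 * 81 / 23620000
sigma = 80.6 MPa

80.6


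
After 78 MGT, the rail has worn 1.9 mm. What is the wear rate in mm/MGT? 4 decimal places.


Wear rate = total wear / cumulative tonnage
Rate = 1.9 / 78
Rate = 0.0244 mm/MGT

0.0244


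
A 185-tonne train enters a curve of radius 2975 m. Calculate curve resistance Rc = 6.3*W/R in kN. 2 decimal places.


Rc = 6.3 * W / R
Rc = 6.3 * 185 / 2975
Rc = 1165.5 / 2975
Rc = 0.39 kN

0.39


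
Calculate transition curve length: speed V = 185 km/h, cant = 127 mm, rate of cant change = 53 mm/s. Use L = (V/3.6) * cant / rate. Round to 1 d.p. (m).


Convert speed: V = 185 / 3.6 = 51.3889 m/s
L = 51.3889 * 127 / 53
L = 6526.3889 / 53
L = 123.1 m

123.1


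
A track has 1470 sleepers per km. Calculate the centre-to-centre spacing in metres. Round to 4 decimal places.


Spacing = 1000 m / number of sleepers
Spacing = 1000 / 1470
Spacing = 0.6803 m

0.6803


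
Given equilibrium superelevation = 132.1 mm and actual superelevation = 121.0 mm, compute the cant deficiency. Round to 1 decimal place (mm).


Cant deficiency = equilibrium cant - actual cant
CD = 132.1 - 121.0
CD = 11.1 mm

11.1


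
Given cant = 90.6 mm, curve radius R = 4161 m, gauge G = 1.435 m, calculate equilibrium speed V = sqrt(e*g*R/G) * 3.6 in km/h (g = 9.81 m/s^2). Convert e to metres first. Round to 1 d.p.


Convert cant: e = 90.6 mm = 0.0906 m
V_ms = sqrt(0.0906 * 9.81 * 4161 / 1.435)
V_ms = sqrt(2577.169718) = 50.7658 m/s
V = 50.7658 * 3.6 = 182.8 km/h

182.8


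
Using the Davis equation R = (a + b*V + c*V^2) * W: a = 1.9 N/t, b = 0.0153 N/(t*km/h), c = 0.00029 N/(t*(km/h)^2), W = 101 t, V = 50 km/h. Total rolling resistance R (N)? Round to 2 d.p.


b*V = 0.0153 * 50 = 0.765
c*V^2 = 0.00029 * 2500 = 0.725
R_per_t = 1.9 + 0.765 + 0.725 = 3.39 N/t
R_total = 3.39 * 101 = 342.39 N

342.39


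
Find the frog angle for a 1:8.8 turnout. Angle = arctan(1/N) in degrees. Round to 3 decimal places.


1/N = 1/8.8 = 0.113636
angle = arctan(0.113636) = 0.113151 rad
angle = 0.113151 * 180/pi = 6.483 degrees

6.483


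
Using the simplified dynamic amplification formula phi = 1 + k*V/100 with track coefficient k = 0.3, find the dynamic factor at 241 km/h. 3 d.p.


phi = 1 + k * V / 100
phi = 1 + 0.3 * 241 / 100
phi = 1 + 0.723
phi = 1.723

1.723


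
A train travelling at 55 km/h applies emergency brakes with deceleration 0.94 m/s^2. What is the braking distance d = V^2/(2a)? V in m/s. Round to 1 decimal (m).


Convert speed: V = 55 / 3.6 = 15.2778 m/s
V^2 = 233.4105
d = 233.4105 / (2 * 0.94)
d = 233.4105 / 1.88
d = 124.2 m

124.2


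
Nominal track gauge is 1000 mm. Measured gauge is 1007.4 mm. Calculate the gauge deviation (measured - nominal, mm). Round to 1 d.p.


Deviation = measured - nominal
Deviation = 1007.4 - 1000
Deviation = 7.4 mm

7.4


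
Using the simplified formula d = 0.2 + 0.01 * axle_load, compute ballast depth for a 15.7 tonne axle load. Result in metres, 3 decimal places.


d = 0.2 + 0.01 * 15.7
d = 0.2 + 0.157
d = 0.357 m

0.357


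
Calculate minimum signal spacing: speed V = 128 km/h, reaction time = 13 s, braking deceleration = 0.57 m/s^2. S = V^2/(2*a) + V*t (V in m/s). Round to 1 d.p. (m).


V = 128 / 3.6 = 35.5556 m/s
Braking distance = 35.5556^2 / (2*0.57) = 1108.9452 m
Sighting distance = 35.5556 * 13 = 462.2222 m
S = 1108.9452 + 462.2222 = 1571.2 m

1571.2


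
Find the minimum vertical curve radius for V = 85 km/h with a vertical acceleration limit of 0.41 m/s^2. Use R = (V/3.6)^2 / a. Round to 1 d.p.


Convert speed: V = 85 / 3.6 = 23.6111 m/s
V^2 = 557.4846 m^2/s^2
R_v = 557.4846 / 0.41
R_v = 1359.7 m

1359.7


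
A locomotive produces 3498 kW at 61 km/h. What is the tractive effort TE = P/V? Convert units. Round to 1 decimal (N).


Convert: P = 3498 kW = 3498000 W
V = 61 / 3.6 = 16.9444 m/s
TE = 3498000 / 16.9444
TE = 206439.3 N

206439.3


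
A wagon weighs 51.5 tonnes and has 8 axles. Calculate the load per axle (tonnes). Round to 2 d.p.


Load per axle = total weight / number of axles
Load = 51.5 / 8
Load = 6.44 tonnes

6.44


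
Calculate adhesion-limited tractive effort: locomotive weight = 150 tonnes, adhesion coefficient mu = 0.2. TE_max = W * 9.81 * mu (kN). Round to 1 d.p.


TE_max = W * g * mu
TE_max = 150 * 9.81 * 0.2
TE_max = 1471.5 * 0.2
TE_max = 294.3 kN

294.3


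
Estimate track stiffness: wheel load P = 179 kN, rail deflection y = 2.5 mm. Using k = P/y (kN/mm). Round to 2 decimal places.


Track stiffness k = P / y
k = 179 / 2.5
k = 71.60 kN/mm

71.60


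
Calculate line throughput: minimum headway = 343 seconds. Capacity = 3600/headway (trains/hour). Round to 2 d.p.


Capacity = 3600 / headway
Capacity = 3600 / 343
Capacity = 10.50 trains/hour

10.50


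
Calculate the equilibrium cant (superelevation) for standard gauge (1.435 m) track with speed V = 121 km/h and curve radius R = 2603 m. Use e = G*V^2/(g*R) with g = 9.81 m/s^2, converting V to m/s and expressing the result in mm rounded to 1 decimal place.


Convert speed: V = 121 / 3.6 = 33.6111 m/s
Apply formula: e = 1.435 * 33.6111^2 / (9.81 * 2603)
e = 1.435 * 1129.7068 / 25535.43
e = 0.063485 m = 63.5 mm

63.5


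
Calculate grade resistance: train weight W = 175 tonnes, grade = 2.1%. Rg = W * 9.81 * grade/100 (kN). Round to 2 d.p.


Rg = W * 9.81 * grade / 100
Rg = 175 * 9.81 * 2.1 / 100
Rg = 1716.75 * 0.021
Rg = 36.05 kN

36.05


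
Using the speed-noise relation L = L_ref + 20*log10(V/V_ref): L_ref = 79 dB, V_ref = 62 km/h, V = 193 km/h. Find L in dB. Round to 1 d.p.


V/V_ref = 193 / 62 = 3.112903
log10(3.112903) = 0.493166
20 * 0.493166 = 9.8633
L = 79 + 9.8633 = 88.9 dB

88.9


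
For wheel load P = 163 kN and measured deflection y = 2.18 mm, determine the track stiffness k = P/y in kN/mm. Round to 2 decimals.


Track stiffness k = P / y
k = 163 / 2.18
k = 74.77 kN/mm

74.77


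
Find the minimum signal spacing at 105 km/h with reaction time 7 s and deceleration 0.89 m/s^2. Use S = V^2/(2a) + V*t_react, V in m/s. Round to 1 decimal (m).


V = 105 / 3.6 = 29.1667 m/s
Braking distance = 29.1667^2 / (2*0.89) = 477.9182 m
Sighting distance = 29.1667 * 7 = 204.1667 m
S = 477.9182 + 204.1667 = 682.1 m

682.1


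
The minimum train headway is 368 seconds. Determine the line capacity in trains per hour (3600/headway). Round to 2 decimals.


Capacity = 3600 / headway
Capacity = 3600 / 368
Capacity = 9.78 trains/hour

9.78


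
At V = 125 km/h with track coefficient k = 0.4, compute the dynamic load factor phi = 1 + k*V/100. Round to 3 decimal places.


phi = 1 + k * V / 100
phi = 1 + 0.4 * 125 / 100
phi = 1 + 0.5
phi = 1.500

1.500


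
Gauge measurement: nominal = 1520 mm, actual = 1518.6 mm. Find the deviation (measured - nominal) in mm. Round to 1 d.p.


Deviation = measured - nominal
Deviation = 1518.6 - 1520
Deviation = -1.4 mm

-1.4


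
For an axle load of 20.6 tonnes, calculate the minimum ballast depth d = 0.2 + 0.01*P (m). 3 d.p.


d = 0.2 + 0.01 * 20.6
d = 0.2 + 0.206
d = 0.406 m

0.406


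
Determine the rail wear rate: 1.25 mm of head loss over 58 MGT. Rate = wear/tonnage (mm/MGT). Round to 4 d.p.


Wear rate = total wear / cumulative tonnage
Rate = 1.25 / 58
Rate = 0.0216 mm/MGT

0.0216


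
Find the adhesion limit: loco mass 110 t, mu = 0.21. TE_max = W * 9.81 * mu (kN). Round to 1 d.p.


TE_max = W * g * mu
TE_max = 110 * 9.81 * 0.21
TE_max = 1079.1 * 0.21
TE_max = 226.6 kN

226.6


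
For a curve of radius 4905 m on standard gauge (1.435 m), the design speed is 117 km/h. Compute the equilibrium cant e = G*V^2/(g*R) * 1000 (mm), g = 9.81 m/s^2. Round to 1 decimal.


Convert speed: V = 117 / 3.6 = 32.5 m/s
Apply formula: e = 1.435 * 32.5^2 / (9.81 * 4905)
e = 1.435 * 1056.25 / 48118.05
e = 0.0315 m = 31.5 mm

31.5


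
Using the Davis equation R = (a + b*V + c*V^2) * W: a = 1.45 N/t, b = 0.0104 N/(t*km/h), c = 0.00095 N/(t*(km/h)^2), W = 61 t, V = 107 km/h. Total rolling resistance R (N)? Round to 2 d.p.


b*V = 0.0104 * 107 = 1.1128
c*V^2 = 0.00095 * 11449 = 10.87655
R_per_t = 1.45 + 1.1128 + 10.87655 = 13.43935 N/t
R_total = 13.43935 * 61 = 819.80 N

819.80


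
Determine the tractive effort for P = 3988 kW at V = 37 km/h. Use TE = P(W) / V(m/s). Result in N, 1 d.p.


Convert: P = 3988 kW = 3988000 W
V = 37 / 3.6 = 10.2778 m/s
TE = 3988000 / 10.2778
TE = 388021.6 N

388021.6


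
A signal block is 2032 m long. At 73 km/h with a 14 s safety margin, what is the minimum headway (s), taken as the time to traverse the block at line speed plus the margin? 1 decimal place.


V = 73 / 3.6 = 20.2778 m/s
Block traversal time = 2032 / 20.2778 = 100.2082 s
Headway = 100.2082 + 14
Headway = 114.2 s

114.2


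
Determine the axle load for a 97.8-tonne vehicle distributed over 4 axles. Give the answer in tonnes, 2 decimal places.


Load per axle = total weight / number of axles
Load = 97.8 / 4
Load = 24.45 tonnes

24.45


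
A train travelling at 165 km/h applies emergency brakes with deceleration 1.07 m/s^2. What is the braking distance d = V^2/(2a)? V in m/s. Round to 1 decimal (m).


Convert speed: V = 165 / 3.6 = 45.8333 m/s
V^2 = 2100.6944
d = 2100.6944 / (2 * 1.07)
d = 2100.6944 / 2.14
d = 981.6 m

981.6


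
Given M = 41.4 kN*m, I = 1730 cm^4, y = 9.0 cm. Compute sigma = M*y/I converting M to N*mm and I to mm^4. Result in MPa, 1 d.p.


Convert units:
M = 41.4 kN*m = 41400000 N*mm
y = 9.0 cm = 90 mm
I = 1730 cm^4 = 17300000 mm^4
sigma = 41400000 * 90 / 17300000
sigma = 215.4 MPa

215.4


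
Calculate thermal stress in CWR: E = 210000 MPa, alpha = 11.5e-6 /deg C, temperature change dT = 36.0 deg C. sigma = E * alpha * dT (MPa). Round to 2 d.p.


sigma = E * alpha * dT
sigma = 210000 * 11.5e-6 * 36.0
sigma = 2.415 * 36.0
sigma = 86.94 MPa

86.94


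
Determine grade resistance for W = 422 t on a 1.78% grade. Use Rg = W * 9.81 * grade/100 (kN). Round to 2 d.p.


Rg = W * 9.81 * grade / 100
Rg = 422 * 9.81 * 1.78 / 100
Rg = 4139.82 * 0.0178
Rg = 73.69 kN

73.69


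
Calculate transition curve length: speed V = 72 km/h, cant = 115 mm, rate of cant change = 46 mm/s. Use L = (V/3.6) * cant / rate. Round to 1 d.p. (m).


Convert speed: V = 72 / 3.6 = 20.0 m/s
L = 20.0 * 115 / 46
L = 2300.0 / 46
L = 50.0 m

50.0


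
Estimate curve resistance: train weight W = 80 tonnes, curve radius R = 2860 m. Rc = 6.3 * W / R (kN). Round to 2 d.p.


Rc = 6.3 * W / R
Rc = 6.3 * 80 / 2860
Rc = 504.0 / 2860
Rc = 0.18 kN

0.18


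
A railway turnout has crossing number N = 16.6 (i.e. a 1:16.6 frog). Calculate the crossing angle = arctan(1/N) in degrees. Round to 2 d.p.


1/N = 1/16.6 = 0.060241
angle = arctan(0.060241) = 0.060168 rad
angle = 0.060168 * 180/pi = 3.45 degrees

3.45


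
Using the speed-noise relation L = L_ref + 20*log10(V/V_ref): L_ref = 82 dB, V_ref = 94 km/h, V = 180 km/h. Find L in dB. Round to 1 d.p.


V/V_ref = 180 / 94 = 1.914894
log10(1.914894) = 0.282145
20 * 0.282145 = 5.6429
L = 82 + 5.6429 = 87.6 dB

87.6


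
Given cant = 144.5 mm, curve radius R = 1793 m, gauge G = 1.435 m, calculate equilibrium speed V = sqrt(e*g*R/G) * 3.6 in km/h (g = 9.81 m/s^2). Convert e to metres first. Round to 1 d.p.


Convert cant: e = 144.5 mm = 0.1445 m
V_ms = sqrt(0.1445 * 9.81 * 1793 / 1.435)
V_ms = sqrt(1771.190373) = 42.0855 m/s
V = 42.0855 * 3.6 = 151.5 km/h

151.5


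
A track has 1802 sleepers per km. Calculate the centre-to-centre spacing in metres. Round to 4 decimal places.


Spacing = 1000 m / number of sleepers
Spacing = 1000 / 1802
Spacing = 0.5549 m

0.5549


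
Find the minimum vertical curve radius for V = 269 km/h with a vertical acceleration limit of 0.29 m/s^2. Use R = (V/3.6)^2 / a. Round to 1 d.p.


Convert speed: V = 269 / 3.6 = 74.7222 m/s
V^2 = 5583.4105 m^2/s^2
R_v = 5583.4105 / 0.29
R_v = 19253.1 m

19253.1


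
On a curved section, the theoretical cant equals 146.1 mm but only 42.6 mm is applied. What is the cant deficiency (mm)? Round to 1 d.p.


Cant deficiency = equilibrium cant - actual cant
CD = 146.1 - 42.6
CD = 103.5 mm

103.5


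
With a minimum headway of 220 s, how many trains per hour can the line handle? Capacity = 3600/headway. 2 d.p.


Capacity = 3600 / headway
Capacity = 3600 / 220
Capacity = 16.36 trains/hour

16.36


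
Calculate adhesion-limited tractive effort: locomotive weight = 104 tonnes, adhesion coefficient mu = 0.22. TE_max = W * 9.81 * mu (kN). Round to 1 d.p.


TE_max = W * g * mu
TE_max = 104 * 9.81 * 0.22
TE_max = 1020.24 * 0.22
TE_max = 224.5 kN

224.5


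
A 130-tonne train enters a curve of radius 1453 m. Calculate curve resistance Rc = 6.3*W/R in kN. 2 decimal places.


Rc = 6.3 * W / R
Rc = 6.3 * 130 / 1453
Rc = 819.0 / 1453
Rc = 0.56 kN

0.56


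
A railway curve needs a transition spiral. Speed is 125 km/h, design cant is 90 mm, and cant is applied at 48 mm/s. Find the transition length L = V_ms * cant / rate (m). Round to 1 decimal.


Convert speed: V = 125 / 3.6 = 34.7222 m/s
L = 34.7222 * 90 / 48
L = 3125.0 / 48
L = 65.1 m

65.1


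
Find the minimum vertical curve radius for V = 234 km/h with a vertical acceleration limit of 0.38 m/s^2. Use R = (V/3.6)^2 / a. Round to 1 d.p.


Convert speed: V = 234 / 3.6 = 65.0 m/s
V^2 = 4225.0 m^2/s^2
R_v = 4225.0 / 0.38
R_v = 11118.4 m

11118.4


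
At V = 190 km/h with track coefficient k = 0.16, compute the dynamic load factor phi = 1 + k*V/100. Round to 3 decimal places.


phi = 1 + k * V / 100
phi = 1 + 0.16 * 190 / 100
phi = 1 + 0.304
phi = 1.304

1.304


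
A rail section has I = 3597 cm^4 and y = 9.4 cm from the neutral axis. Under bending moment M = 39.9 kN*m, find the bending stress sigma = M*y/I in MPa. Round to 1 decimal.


Convert units:
M = 39.9 kN*m = 39900000 N*mm
y = 9.4 cm = 94 mm
I = 3597 cm^4 = 35970000 mm^4
sigma = 39900000 * 94 / 35970000
sigma = 104.3 MPa

104.3


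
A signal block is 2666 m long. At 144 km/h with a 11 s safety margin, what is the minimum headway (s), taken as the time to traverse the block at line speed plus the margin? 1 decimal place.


V = 144 / 3.6 = 40.0 m/s
Block traversal time = 2666 / 40.0 = 66.65 s
Headway = 66.65 + 11
Headway = 77.7 s

77.7


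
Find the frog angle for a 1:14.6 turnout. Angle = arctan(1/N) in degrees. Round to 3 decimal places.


1/N = 1/14.6 = 0.068493
angle = arctan(0.068493) = 0.068386 rad
angle = 0.068386 * 180/pi = 3.918 degrees

3.918


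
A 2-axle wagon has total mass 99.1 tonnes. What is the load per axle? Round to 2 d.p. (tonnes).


Load per axle = total weight / number of axles
Load = 99.1 / 2
Load = 49.55 tonnes

49.55


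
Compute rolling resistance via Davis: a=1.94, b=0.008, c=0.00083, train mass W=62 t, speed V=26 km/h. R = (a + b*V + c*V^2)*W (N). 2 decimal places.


b*V = 0.008 * 26 = 0.208
c*V^2 = 0.00083 * 676 = 0.56108
R_per_t = 1.94 + 0.208 + 0.56108 = 2.70908 N/t
R_total = 2.70908 * 62 = 167.96 N

167.96


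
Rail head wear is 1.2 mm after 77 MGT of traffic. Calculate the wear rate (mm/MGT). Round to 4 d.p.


Wear rate = total wear / cumulative tonnage
Rate = 1.2 / 77
Rate = 0.0156 mm/MGT

0.0156


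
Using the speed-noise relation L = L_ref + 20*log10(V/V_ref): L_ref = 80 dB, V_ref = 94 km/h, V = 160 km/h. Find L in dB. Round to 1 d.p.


V/V_ref = 160 / 94 = 1.702128
log10(1.702128) = 0.230992
20 * 0.230992 = 4.6198
L = 80 + 4.6198 = 84.6 dB

84.6


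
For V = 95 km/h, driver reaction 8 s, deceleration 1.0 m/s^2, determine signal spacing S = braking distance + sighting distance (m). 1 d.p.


V = 95 / 3.6 = 26.3889 m/s
Braking distance = 26.3889^2 / (2*1.0) = 348.1867 m
Sighting distance = 26.3889 * 8 = 211.1111 m
S = 348.1867 + 211.1111 = 559.3 m

559.3


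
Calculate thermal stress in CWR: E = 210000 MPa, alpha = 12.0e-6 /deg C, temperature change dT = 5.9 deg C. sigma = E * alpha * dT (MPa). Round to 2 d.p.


sigma = E * alpha * dT
sigma = 210000 * 12.0e-6 * 5.9
sigma = 2.52 * 5.9
sigma = 14.87 MPa

14.87


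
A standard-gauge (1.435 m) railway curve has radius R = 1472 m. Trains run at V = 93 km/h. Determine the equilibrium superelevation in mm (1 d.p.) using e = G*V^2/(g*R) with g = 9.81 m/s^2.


Convert speed: V = 93 / 3.6 = 25.8333 m/s
Apply formula: e = 1.435 * 25.8333^2 / (9.81 * 1472)
e = 1.435 * 667.3611 / 14440.32
e = 0.066319 m = 66.3 mm

66.3


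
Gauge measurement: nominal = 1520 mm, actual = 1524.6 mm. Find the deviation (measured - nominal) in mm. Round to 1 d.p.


Deviation = measured - nominal
Deviation = 1524.6 - 1520
Deviation = 4.6 mm

4.6


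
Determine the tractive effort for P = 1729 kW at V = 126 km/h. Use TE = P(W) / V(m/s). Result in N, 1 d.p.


Convert: P = 1729 kW = 1729000 W
V = 126 / 3.6 = 35.0 m/s
TE = 1729000 / 35.0
TE = 49400.0 N

49400.0


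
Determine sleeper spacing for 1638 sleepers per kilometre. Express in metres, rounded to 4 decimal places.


Spacing = 1000 m / number of sleepers
Spacing = 1000 / 1638
Spacing = 0.6105 m

0.6105


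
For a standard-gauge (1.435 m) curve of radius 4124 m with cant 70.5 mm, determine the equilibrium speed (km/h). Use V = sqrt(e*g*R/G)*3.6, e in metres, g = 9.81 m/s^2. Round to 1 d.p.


Convert cant: e = 70.5 mm = 0.0705 m
V_ms = sqrt(0.0705 * 9.81 * 4124 / 1.435)
V_ms = sqrt(1987.581199) = 44.5823 m/s
V = 44.5823 * 3.6 = 160.5 km/h

160.5


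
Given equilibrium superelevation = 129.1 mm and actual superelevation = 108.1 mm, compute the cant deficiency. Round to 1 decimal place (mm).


Cant deficiency = equilibrium cant - actual cant
CD = 129.1 - 108.1
CD = 21.0 mm

21.0


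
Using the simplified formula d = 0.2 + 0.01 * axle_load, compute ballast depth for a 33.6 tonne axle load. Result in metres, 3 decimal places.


d = 0.2 + 0.01 * 33.6
d = 0.2 + 0.336
d = 0.536 m

0.536


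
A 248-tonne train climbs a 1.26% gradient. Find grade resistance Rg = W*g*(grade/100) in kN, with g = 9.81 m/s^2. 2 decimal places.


Rg = W * 9.81 * grade / 100
Rg = 248 * 9.81 * 1.26 / 100
Rg = 2432.88 * 0.0126
Rg = 30.65 kN

30.65


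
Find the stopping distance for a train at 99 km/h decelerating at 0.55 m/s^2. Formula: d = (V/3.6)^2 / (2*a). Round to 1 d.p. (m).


Convert speed: V = 99 / 3.6 = 27.5 m/s
V^2 = 756.25
d = 756.25 / (2 * 0.55)
d = 756.25 / 1.1
d = 687.5 m

687.5


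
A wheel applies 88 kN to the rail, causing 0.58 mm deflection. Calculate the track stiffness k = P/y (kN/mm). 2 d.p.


Track stiffness k = P / y
k = 88 / 0.58
k = 151.72 kN/mm

151.72


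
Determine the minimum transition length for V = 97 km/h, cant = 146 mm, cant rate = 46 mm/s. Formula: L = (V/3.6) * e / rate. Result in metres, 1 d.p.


Convert speed: V = 97 / 3.6 = 26.9444 m/s
L = 26.9444 * 146 / 46
L = 3933.8889 / 46
L = 85.5 m

85.5


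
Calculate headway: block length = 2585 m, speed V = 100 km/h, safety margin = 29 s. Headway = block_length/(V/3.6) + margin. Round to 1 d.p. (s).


V = 100 / 3.6 = 27.7778 m/s
Block traversal time = 2585 / 27.7778 = 93.06 s
Headway = 93.06 + 29
Headway = 122.1 s

122.1


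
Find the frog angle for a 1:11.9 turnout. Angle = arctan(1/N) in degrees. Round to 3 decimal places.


1/N = 1/11.9 = 0.084034
angle = arctan(0.084034) = 0.083837 rad
angle = 0.083837 * 180/pi = 4.803 degrees

4.803


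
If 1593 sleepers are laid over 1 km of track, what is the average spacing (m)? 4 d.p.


Spacing = 1000 m / number of sleepers
Spacing = 1000 / 1593
Spacing = 0.6277 m

0.6277


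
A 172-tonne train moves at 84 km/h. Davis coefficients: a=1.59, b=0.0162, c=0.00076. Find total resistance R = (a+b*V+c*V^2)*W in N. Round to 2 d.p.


b*V = 0.0162 * 84 = 1.3608
c*V^2 = 0.00076 * 7056 = 5.36256
R_per_t = 1.59 + 1.3608 + 5.36256 = 8.31336 N/t
R_total = 8.31336 * 172 = 1429.90 N

1429.90


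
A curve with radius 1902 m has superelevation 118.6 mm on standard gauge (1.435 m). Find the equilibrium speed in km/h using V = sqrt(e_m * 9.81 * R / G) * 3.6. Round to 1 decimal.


Convert cant: e = 118.6 mm = 0.1186 m
V_ms = sqrt(0.1186 * 9.81 * 1902 / 1.435)
V_ms = sqrt(1542.099186) = 39.2696 m/s
V = 39.2696 * 3.6 = 141.4 km/h

141.4


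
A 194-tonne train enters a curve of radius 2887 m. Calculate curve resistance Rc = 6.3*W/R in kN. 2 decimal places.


Rc = 6.3 * W / R
Rc = 6.3 * 194 / 2887
Rc = 1222.2 / 2887
Rc = 0.42 kN

0.42


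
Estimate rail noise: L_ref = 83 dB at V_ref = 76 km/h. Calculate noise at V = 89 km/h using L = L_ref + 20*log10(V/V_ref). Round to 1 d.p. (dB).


V/V_ref = 89 / 76 = 1.171053
log10(1.171053) = 0.068576
20 * 0.068576 = 1.3715
L = 83 + 1.3715 = 84.4 dB

84.4


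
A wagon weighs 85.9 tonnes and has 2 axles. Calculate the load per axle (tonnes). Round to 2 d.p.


Load per axle = total weight / number of axles
Load = 85.9 / 2
Load = 42.95 tonnes

42.95


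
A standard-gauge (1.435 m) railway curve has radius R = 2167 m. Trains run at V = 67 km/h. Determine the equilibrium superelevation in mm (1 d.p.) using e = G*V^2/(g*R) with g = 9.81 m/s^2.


Convert speed: V = 67 / 3.6 = 18.6111 m/s
Apply formula: e = 1.435 * 18.6111^2 / (9.81 * 2167)
e = 1.435 * 346.3735 / 21258.27
e = 0.023381 m = 23.4 mm

23.4


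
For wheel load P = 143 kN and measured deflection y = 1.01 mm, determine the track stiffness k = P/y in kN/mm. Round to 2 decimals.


Track stiffness k = P / y
k = 143 / 1.01
k = 141.58 kN/mm

141.58


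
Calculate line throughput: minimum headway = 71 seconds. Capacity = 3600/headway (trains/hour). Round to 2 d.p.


Capacity = 3600 / headway
Capacity = 3600 / 71
Capacity = 50.70 trains/hour

50.70


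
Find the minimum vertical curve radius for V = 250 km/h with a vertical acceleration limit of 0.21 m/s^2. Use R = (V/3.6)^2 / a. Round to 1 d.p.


Convert speed: V = 250 / 3.6 = 69.4444 m/s
V^2 = 4822.5309 m^2/s^2
R_v = 4822.5309 / 0.21
R_v = 22964.4 m

22964.4


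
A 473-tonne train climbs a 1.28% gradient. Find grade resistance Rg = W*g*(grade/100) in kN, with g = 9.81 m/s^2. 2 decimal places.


Rg = W * 9.81 * grade / 100
Rg = 473 * 9.81 * 1.28 / 100
Rg = 4640.13 * 0.0128
Rg = 59.39 kN

59.39


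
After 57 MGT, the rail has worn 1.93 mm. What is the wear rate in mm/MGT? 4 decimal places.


Wear rate = total wear / cumulative tonnage
Rate = 1.93 / 57
Rate = 0.0339 mm/MGT

0.0339


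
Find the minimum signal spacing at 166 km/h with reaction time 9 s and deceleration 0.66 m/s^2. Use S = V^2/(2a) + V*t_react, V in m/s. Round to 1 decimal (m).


V = 166 / 3.6 = 46.1111 m/s
Braking distance = 46.1111^2 / (2*0.66) = 1610.7838 m
Sighting distance = 46.1111 * 9 = 415.0 m
S = 1610.7838 + 415.0 = 2025.8 m

2025.8


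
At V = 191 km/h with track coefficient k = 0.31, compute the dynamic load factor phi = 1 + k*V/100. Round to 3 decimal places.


phi = 1 + k * V / 100
phi = 1 + 0.31 * 191 / 100
phi = 1 + 0.5921
phi = 1.592

1.592


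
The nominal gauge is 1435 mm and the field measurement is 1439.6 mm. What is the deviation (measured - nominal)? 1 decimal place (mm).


Deviation = measured - nominal
Deviation = 1439.6 - 1435
Deviation = 4.6 mm

4.6


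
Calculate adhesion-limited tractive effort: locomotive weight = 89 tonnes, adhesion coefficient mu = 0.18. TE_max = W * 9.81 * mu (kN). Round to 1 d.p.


TE_max = W * g * mu
TE_max = 89 * 9.81 * 0.18
TE_max = 873.09 * 0.18
TE_max = 157.2 kN

157.2


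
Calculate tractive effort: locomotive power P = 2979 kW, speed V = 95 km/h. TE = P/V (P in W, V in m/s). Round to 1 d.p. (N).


Convert: P = 2979 kW = 2979000 W
V = 95 / 3.6 = 26.3889 m/s
TE = 2979000 / 26.3889
TE = 112888.4 N

112888.4


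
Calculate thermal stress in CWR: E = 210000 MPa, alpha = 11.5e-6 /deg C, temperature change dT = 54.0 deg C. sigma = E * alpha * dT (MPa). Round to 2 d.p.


sigma = E * alpha * dT
sigma = 210000 * 11.5e-6 * 54.0
sigma = 2.415 * 54.0
sigma = 130.41 MPa

130.41


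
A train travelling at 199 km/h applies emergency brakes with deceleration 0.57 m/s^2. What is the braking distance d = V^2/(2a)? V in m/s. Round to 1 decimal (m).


Convert speed: V = 199 / 3.6 = 55.2778 m/s
V^2 = 3055.6327
d = 3055.6327 / (2 * 0.57)
d = 3055.6327 / 1.14
d = 2680.4 m

2680.4


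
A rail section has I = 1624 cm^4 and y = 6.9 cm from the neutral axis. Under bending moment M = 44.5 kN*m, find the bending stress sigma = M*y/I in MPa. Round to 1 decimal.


Convert units:
M = 44.5 kN*m = 44500000 N*mm
y = 6.9 cm = 69 mm
I = 1624 cm^4 = 16240000 mm^4
sigma = 44500000 * 69 / 16240000
sigma = 189.1 MPa

189.1


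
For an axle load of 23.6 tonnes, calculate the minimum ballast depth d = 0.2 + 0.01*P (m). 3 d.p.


d = 0.2 + 0.01 * 23.6
d = 0.2 + 0.236
d = 0.436 m

0.436


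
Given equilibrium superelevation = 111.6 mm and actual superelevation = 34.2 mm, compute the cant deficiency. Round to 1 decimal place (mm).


Cant deficiency = equilibrium cant - actual cant
CD = 111.6 - 34.2
CD = 77.4 mm

77.4


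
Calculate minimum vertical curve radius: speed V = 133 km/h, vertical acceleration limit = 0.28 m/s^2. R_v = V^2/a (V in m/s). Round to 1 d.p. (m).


Convert speed: V = 133 / 3.6 = 36.9444 m/s
V^2 = 1364.892 m^2/s^2
R_v = 1364.892 / 0.28
R_v = 4874.6 m

4874.6


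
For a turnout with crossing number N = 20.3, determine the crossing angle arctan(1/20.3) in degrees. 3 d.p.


1/N = 1/20.3 = 0.049261
angle = arctan(0.049261) = 0.049221 rad
angle = 0.049221 * 180/pi = 2.820 degrees

2.820


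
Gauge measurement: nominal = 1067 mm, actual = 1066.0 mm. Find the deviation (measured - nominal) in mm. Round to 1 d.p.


Deviation = measured - nominal
Deviation = 1066.0 - 1067
Deviation = -1.0 mm

-1.0


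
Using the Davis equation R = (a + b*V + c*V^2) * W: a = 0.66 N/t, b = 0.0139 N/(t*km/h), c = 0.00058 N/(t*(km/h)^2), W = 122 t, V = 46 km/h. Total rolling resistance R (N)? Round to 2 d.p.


b*V = 0.0139 * 46 = 0.6394
c*V^2 = 0.00058 * 2116 = 1.22728
R_per_t = 0.66 + 0.6394 + 1.22728 = 2.52668 N/t
R_total = 2.52668 * 122 = 308.25 N

308.25


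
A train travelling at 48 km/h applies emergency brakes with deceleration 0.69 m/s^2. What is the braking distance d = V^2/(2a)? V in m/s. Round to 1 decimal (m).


Convert speed: V = 48 / 3.6 = 13.3333 m/s
V^2 = 177.7778
d = 177.7778 / (2 * 0.69)
d = 177.7778 / 1.38
d = 128.8 m

128.8


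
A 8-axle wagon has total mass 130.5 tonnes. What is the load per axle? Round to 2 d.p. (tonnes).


Load per axle = total weight / number of axles
Load = 130.5 / 8
Load = 16.31 tonnes

16.31


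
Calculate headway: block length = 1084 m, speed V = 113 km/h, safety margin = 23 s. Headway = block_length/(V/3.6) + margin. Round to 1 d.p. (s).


V = 113 / 3.6 = 31.3889 m/s
Block traversal time = 1084 / 31.3889 = 34.5345 s
Headway = 34.5345 + 23
Headway = 57.5 s

57.5


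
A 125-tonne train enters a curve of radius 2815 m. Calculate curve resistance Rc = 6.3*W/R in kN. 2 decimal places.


Rc = 6.3 * W / R
Rc = 6.3 * 125 / 2815
Rc = 787.5 / 2815
Rc = 0.28 kN

0.28


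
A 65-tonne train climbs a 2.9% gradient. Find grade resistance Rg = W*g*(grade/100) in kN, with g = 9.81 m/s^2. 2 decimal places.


Rg = W * 9.81 * grade / 100
Rg = 65 * 9.81 * 2.9 / 100
Rg = 637.65 * 0.029
Rg = 18.49 kN

18.49


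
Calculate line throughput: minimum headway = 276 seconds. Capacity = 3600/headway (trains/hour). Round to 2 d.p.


Capacity = 3600 / headway
Capacity = 3600 / 276
Capacity = 13.04 trains/hour

13.04


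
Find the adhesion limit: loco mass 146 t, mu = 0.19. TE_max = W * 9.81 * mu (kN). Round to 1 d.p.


TE_max = W * g * mu
TE_max = 146 * 9.81 * 0.19
TE_max = 1432.26 * 0.19
TE_max = 272.1 kN

272.1


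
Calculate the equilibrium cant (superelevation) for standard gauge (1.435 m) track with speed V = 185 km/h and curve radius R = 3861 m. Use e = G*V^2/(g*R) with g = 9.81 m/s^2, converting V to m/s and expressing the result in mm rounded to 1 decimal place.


Convert speed: V = 185 / 3.6 = 51.3889 m/s
Apply formula: e = 1.435 * 51.3889^2 / (9.81 * 3861)
e = 1.435 * 2640.8179 / 37876.41
e = 0.100051 m = 100.1 mm

100.1


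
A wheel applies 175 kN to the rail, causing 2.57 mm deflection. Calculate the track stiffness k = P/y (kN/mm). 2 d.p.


Track stiffness k = P / y
k = 175 / 2.57
k = 68.09 kN/mm

68.09


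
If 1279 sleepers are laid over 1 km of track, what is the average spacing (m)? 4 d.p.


Spacing = 1000 m / number of sleepers
Spacing = 1000 / 1279
Spacing = 0.7819 m

0.7819


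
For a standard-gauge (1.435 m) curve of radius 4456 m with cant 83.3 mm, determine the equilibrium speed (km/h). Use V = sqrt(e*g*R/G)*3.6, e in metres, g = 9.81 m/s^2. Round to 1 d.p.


Convert cant: e = 83.3 mm = 0.0833 m
V_ms = sqrt(0.0833 * 9.81 * 4456 / 1.435)
V_ms = sqrt(2537.507239) = 50.3737 m/s
V = 50.3737 * 3.6 = 181.3 km/h

181.3


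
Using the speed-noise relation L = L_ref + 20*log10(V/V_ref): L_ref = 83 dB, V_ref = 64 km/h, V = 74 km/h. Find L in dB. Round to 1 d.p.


V/V_ref = 74 / 64 = 1.15625
log10(1.15625) = 0.063052
20 * 0.063052 = 1.261
L = 83 + 1.261 = 84.3 dB

84.3


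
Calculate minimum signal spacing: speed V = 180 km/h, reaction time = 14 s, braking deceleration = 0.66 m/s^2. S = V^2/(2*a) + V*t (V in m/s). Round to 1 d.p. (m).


V = 180 / 3.6 = 50.0 m/s
Braking distance = 50.0^2 / (2*0.66) = 1893.9394 m
Sighting distance = 50.0 * 14 = 700.0 m
S = 1893.9394 + 700.0 = 2593.9 m

2593.9


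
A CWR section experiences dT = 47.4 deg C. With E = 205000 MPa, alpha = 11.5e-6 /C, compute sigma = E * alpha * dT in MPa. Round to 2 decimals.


sigma = E * alpha * dT
sigma = 205000 * 11.5e-6 * 47.4
sigma = 2.3575 * 47.4
sigma = 111.75 MPa

111.75


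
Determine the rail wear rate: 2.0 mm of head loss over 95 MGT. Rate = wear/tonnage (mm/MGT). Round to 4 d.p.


Wear rate = total wear / cumulative tonnage
Rate = 2.0 / 95
Rate = 0.0211 mm/MGT

0.0211


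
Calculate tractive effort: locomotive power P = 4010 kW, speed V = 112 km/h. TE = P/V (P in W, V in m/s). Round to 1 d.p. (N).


Convert: P = 4010 kW = 4010000 W
V = 112 / 3.6 = 31.1111 m/s
TE = 4010000 / 31.1111
TE = 128892.9 N

128892.9


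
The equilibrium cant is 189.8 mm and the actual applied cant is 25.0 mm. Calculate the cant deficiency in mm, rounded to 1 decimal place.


Cant deficiency = equilibrium cant - actual cant
CD = 189.8 - 25.0
CD = 164.8 mm

164.8


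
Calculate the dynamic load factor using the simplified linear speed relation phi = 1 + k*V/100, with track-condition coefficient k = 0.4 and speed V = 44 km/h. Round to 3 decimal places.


phi = 1 + k * V / 100
phi = 1 + 0.4 * 44 / 100
phi = 1 + 0.176
phi = 1.176

1.176


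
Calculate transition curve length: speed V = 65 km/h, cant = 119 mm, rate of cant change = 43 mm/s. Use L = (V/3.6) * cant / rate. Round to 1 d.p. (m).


Convert speed: V = 65 / 3.6 = 18.0556 m/s
L = 18.0556 * 119 / 43
L = 2148.6111 / 43
L = 50.0 m

50.0


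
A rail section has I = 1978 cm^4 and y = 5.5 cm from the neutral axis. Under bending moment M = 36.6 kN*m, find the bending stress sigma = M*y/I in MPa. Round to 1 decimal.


Convert units:
M = 36.6 kN*m = 36600000 N*mm
y = 5.5 cm = 55 mm
I = 1978 cm^4 = 19780000 mm^4
sigma = 36600000 * 55 / 19780000
sigma = 101.8 MPa

101.8


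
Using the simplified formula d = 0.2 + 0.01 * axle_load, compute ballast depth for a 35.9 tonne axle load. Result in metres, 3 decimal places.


d = 0.2 + 0.01 * 35.9
d = 0.2 + 0.359
d = 0.559 m

0.559


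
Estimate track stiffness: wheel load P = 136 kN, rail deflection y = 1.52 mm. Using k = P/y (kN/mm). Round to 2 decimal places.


Track stiffness k = P / y
k = 136 / 1.52
k = 89.47 kN/mm

89.47


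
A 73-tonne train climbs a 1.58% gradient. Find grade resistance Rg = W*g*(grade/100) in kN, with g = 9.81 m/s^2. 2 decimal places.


Rg = W * 9.81 * grade / 100
Rg = 73 * 9.81 * 1.58 / 100
Rg = 716.13 * 0.0158
Rg = 11.31 kN

11.31


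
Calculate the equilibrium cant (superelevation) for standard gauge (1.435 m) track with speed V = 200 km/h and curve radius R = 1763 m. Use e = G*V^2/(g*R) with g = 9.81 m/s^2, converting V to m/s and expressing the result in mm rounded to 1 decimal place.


Convert speed: V = 200 / 3.6 = 55.5556 m/s
Apply formula: e = 1.435 * 55.5556^2 / (9.81 * 1763)
e = 1.435 * 3086.4198 / 17295.03
e = 0.256086 m = 256.1 mm

256.1


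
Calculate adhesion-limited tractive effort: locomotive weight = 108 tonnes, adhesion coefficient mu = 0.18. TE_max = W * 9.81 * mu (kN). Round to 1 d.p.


TE_max = W * g * mu
TE_max = 108 * 9.81 * 0.18
TE_max = 1059.48 * 0.18
TE_max = 190.7 kN

190.7


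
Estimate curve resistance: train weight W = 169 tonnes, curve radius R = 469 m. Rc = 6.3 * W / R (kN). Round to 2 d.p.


Rc = 6.3 * W / R
Rc = 6.3 * 169 / 469
Rc = 1064.7 / 469
Rc = 2.27 kN

2.27


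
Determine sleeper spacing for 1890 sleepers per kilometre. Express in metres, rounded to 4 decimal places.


Spacing = 1000 m / number of sleepers
Spacing = 1000 / 1890
Spacing = 0.5291 m

0.5291


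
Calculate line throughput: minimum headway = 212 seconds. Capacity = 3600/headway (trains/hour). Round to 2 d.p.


Capacity = 3600 / headway
Capacity = 3600 / 212
Capacity = 16.98 trains/hour

16.98


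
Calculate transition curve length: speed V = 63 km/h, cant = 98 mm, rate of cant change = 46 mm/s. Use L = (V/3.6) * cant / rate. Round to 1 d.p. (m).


Convert speed: V = 63 / 3.6 = 17.5 m/s
L = 17.5 * 98 / 46
L = 1715.0 / 46
L = 37.3 m

37.3


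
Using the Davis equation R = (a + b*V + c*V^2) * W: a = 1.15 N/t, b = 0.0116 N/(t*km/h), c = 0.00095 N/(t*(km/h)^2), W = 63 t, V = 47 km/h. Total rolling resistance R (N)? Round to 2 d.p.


b*V = 0.0116 * 47 = 0.5452
c*V^2 = 0.00095 * 2209 = 2.09855
R_per_t = 1.15 + 0.5452 + 2.09855 = 3.79375 N/t
R_total = 3.79375 * 63 = 239.01 N

239.01


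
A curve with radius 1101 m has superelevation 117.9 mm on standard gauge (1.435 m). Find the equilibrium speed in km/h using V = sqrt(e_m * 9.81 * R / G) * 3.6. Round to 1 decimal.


Convert cant: e = 117.9 mm = 0.1179 m
V_ms = sqrt(0.1179 * 9.81 * 1101 / 1.435)
V_ms = sqrt(887.39756) = 29.7892 m/s
V = 29.7892 * 3.6 = 107.2 km/h

107.2


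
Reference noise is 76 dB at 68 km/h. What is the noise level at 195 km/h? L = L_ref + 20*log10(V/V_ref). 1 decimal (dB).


V/V_ref = 195 / 68 = 2.867647
log10(2.867647) = 0.457526
20 * 0.457526 = 9.1505
L = 76 + 9.1505 = 85.2 dB

85.2


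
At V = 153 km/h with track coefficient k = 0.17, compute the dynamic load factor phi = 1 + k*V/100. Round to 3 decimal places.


phi = 1 + k * V / 100
phi = 1 + 0.17 * 153 / 100
phi = 1 + 0.2601
phi = 1.260

1.260


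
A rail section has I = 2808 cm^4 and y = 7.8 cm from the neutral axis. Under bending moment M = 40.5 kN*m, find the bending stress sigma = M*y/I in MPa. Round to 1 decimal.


Convert units:
M = 40.5 kN*m = 40500000 N*mm
y = 7.8 cm = 78 mm
I = 2808 cm^4 = 28080000 mm^4
sigma = 40500000 * 78 / 28080000
sigma = 112.5 MPa

112.5


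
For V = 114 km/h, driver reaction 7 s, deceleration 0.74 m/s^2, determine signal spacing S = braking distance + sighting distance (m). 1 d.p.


V = 114 / 3.6 = 31.6667 m/s
Braking distance = 31.6667^2 / (2*0.74) = 677.5526 m
Sighting distance = 31.6667 * 7 = 221.6667 m
S = 677.5526 + 221.6667 = 899.2 m

899.2


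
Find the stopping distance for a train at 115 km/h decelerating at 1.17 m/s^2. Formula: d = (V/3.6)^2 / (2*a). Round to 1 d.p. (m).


Convert speed: V = 115 / 3.6 = 31.9444 m/s
V^2 = 1020.4475
d = 1020.4475 / (2 * 1.17)
d = 1020.4475 / 2.34
d = 436.1 m

436.1
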